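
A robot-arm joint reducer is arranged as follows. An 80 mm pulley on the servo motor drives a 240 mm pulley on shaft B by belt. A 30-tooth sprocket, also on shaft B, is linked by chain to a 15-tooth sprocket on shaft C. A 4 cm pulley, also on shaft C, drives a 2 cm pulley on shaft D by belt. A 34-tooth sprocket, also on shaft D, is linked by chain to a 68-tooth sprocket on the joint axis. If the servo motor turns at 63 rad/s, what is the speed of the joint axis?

the servo motor → shaft B (belt, 240/80): 63 ÷ 3 = 21 rad/s
shaft B → shaft C (chain, 15/30): 21 ÷ 0.5 = 42 rad/s
shaft C → shaft D (belt, 2/4): 42 ÷ 0.5 = 84 rad/s
shaft D → the joint axis (chain, 68/34): 84 ÷ 2 = 42 rad/s

42 rad/s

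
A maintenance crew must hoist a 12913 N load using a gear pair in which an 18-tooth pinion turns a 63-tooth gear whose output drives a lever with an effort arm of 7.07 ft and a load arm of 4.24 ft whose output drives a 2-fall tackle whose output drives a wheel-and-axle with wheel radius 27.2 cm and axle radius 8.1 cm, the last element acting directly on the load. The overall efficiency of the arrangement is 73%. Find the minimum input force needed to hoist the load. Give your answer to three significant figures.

Gear pair MA = 63/18 = 3.5.
Lever MA = effort arm / load arm = 7.07/4.24 = 1.6675.
Block-and-tackle MA = number of supporting rope parts = 2.
Wheel-and-axle MA = R/r = 27.2/8.1 = 3.358.
Combined ideal MA = 3.5 × 1.6675 × 2 × 3.358 = 39.195.
Actual MA = 39.195 × 0.73 = 28.613.
Effort = load / actual MA = 12913 / 28.613 = 451.3 N.

451 N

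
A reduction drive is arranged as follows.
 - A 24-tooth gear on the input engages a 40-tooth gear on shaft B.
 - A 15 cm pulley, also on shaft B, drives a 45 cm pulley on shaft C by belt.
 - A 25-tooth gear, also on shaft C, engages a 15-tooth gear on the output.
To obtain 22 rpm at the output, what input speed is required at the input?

Overall ratio R = 1.6667 × 3 × 0.6 = 3.
Required input speed = output speed × R = 22 × 3 = 66 rpm.

66 rpm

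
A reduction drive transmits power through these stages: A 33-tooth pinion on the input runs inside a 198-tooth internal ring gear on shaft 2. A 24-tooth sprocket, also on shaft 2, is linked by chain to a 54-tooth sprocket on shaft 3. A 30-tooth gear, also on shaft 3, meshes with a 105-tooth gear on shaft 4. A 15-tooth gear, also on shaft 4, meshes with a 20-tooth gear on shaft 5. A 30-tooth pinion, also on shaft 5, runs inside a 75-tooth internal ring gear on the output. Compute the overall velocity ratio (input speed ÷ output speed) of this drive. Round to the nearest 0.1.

157.5

Each stage contributes driven/driver: internal gear 198/33 = 6, chain 54/24 = 2.25, gear mesh 105/30 = 3.5, gear mesh 20/15 = 1.3333, internal gear 75/30 = 2.5.
Overall: 6 × 2.25 × 3.5 × 1.3333 × 2.5 = 157.5.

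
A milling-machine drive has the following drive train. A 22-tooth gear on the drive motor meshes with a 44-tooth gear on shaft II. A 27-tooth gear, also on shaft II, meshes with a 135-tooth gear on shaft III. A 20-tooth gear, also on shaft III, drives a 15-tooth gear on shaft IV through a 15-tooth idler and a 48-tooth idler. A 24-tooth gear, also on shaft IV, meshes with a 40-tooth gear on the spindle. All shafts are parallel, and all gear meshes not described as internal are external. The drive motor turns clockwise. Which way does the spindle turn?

clockwise

the drive motor → shaft II: external mesh, 1 reversal → CCW.
shaft II → shaft III: external mesh, 1 reversal → CW.
shaft III → shaft IV: driver → idler → idler → driven is 3 external meshes, 3 reversals → CCW.
shaft IV → the spindle: external mesh, 1 reversal → CW.
6 reversals in total — an even number — so the spindle turns the same way as the drive motor.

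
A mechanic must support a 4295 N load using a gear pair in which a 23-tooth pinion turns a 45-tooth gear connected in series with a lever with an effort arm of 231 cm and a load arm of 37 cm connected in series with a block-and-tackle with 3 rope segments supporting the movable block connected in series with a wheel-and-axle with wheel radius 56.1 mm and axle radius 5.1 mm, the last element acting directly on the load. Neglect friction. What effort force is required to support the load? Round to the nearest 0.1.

10.7 N

Gear pair MA = 45/23 = 1.9565.
Lever MA = effort arm / load arm = 231/37 = 6.2432.
Block-and-tackle MA = number of supporting rope parts = 3.
Wheel-and-axle MA = R/r = 56.1/5.1 = 11.
Combined ideal MA = 1.9565 × 6.2432 × 3 × 11 = 403.1.
Effort = load / MA = 4295 / 403.1 = 10.655 N.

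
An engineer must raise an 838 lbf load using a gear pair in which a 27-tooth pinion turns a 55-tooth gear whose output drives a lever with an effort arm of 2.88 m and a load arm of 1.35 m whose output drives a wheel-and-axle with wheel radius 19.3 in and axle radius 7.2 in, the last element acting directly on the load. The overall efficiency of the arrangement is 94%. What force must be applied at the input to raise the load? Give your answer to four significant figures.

Gear pair MA = 55/27 = 2.037.
Lever MA = effort arm / load arm = 2.88/1.35 = 2.1333.
Wheel-and-axle MA = R/r = 19.3/7.2 = 2.6806.
Combined ideal MA = 2.037 × 2.1333 × 2.6806 = 11.649.
Actual MA = 11.649 × 0.94 = 10.95.
Effort = load / actual MA = 838 / 10.95 = 76.53 lbf.

76.53 lbf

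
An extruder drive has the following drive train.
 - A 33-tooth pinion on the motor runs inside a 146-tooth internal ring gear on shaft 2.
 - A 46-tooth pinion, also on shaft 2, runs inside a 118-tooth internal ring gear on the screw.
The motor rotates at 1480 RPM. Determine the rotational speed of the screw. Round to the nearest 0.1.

Internal gear: ratio = 146/33 = 4.4242, so shaft 2 turns at 1480 / 4.4242 = 334.52 RPM.
Internal gear: ratio = 118/46 = 2.5652, so the screw turns at 334.52 / 2.5652 = 130.41 RPM.

130.4 RPM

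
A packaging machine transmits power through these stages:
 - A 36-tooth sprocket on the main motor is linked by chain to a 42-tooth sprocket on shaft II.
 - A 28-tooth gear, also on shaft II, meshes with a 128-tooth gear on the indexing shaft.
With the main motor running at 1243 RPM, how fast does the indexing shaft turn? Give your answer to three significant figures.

233 RPM

the main motor → shaft II (chain, 42/36): 1243 ÷ 1.1667 = 1065.4 RPM
shaft II → the indexing shaft (gear mesh, 128/28): 1065.4 ÷ 4.5714 = 233.06 RPM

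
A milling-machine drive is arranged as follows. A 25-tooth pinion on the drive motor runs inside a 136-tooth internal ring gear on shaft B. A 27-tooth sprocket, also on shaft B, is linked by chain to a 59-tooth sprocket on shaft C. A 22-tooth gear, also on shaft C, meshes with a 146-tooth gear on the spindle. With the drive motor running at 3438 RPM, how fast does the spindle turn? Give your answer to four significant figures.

the drive motor → shaft B (internal gear, 136/25): 3438 ÷ 5.44 = 631.99 RPM
shaft B → shaft C (chain, 59/27): 631.99 ÷ 2.1852 = 289.21 RPM
shaft C → the spindle (gear mesh, 146/22): 289.21 ÷ 6.6364 = 43.58 RPM

43.58 RPM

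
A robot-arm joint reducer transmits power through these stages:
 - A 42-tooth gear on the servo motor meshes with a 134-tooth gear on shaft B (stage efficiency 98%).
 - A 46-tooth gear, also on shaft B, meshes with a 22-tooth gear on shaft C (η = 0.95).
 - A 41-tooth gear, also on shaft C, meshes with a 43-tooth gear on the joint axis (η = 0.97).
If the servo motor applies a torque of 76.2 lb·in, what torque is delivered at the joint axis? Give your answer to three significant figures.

Gear mesh: ratio = 134/42 = 3.1905; torque at shaft B = 76.2 × 3.1905 × 0.98 = 238.25 lb·in.
Gear mesh: ratio = 22/46 = 0.47826; torque at shaft C = 238.25 × 0.47826 × 0.95 = 108.25 lb·in.
Gear mesh: ratio = 43/41 = 1.0488; torque at the joint axis = 108.25 × 1.0488 × 0.97 = 110.12 lb·in.

110 lb·in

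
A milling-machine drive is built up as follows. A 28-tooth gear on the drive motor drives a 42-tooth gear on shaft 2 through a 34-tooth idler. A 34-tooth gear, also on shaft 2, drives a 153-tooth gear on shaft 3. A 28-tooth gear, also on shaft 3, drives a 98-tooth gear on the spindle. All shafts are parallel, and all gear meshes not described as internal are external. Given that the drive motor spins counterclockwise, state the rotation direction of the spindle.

the drive motor → shaft 2: driver → idler → driven is 2 external meshes, 2 reversals → CCW.
shaft 2 → shaft 3: external mesh, 1 reversal → CW.
shaft 3 → the spindle: external mesh, 1 reversal → CCW.
4 reversals in total — an even number — so the spindle turns the same way as the drive motor.

counterclockwise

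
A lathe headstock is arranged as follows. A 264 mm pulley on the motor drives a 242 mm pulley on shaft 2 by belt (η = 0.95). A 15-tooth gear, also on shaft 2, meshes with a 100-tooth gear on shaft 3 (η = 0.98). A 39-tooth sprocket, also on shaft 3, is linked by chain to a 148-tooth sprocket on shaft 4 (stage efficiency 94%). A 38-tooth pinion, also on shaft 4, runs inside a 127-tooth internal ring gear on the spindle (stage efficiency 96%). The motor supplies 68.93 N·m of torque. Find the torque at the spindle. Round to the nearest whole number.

4488 N·m

belt 242/264 = 0.91667 → τ = 68.93·0.91667·0.95 = 60.027 N·m
gear mesh 100/15 = 6.6667 → τ = 60.027·6.6667·0.98 = 392.17 N·m
chain 148/39 = 3.7949 → τ = 392.17·3.7949·0.94 = 1399 N·m
internal gear 127/38 = 3.3421 → τ = 1399·3.3421·0.96 = 4488.4 N·m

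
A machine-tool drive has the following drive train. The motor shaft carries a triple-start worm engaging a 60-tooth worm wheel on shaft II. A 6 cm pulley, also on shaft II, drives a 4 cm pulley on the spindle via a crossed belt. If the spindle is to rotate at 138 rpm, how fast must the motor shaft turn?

Overall ratio R = 20 × 0.66667 = 13.333.
Required input speed = output speed × R = 138 × 13.333 = 1840 rpm.

1840 rpm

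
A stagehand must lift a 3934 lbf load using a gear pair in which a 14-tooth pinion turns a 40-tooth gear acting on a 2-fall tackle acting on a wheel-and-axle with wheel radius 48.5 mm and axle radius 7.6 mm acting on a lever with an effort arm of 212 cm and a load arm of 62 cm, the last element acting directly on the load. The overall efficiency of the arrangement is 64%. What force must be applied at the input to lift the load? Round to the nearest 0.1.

Gear pair MA = 40/14 = 2.8571.
Block-and-tackle MA = number of supporting rope parts = 2.
Wheel-and-axle MA = R/r = 48.5/7.6 = 6.3816.
Lever MA = effort arm / load arm = 212/62 = 3.4194.
Combined ideal MA = 2.8571 × 2 × 6.3816 × 3.4194 = 124.69.
Actual MA = 124.69 × 0.64 = 79.802.
Effort = load / actual MA = 3934 / 79.802 = 49.297 lbf.

49.3 lbf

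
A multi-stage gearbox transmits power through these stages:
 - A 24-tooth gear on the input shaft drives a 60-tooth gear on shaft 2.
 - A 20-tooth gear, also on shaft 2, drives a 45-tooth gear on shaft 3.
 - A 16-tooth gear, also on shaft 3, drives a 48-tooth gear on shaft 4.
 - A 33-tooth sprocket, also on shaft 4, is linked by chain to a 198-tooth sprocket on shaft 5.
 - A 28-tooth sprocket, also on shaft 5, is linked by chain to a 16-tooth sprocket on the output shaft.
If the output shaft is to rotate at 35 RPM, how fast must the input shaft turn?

2025 RPM

Overall ratio R = 2.5 × 2.25 × 3 × 6 × 0.57143 = 57.857.
Required input speed = output speed × R = 35 × 57.857 = 2025 RPM.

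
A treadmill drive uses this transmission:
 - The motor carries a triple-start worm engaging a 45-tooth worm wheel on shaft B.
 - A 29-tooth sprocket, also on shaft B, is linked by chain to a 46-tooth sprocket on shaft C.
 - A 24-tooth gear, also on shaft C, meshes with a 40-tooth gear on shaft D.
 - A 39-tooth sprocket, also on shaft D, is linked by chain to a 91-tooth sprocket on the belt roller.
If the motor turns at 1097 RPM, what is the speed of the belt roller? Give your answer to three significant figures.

the motor → shaft B (worm, 45/3): 1097 ÷ 15 = 73.133 RPM
shaft B → shaft C (chain, 46/29): 73.133 ÷ 1.5862 = 46.106 RPM
shaft C → shaft D (gear mesh, 40/24): 46.106 ÷ 1.6667 = 27.663 RPM
shaft D → the belt roller (chain, 91/39): 27.663 ÷ 2.3333 = 11.856 RPM

11.9 RPM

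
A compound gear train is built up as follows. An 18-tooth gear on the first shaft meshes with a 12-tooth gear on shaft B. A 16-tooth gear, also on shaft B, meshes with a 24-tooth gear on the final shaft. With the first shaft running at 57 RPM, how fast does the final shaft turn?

57 RPM

Gear mesh: ratio = 12/18 = 0.66667, so shaft B turns at 57 / 0.66667 = 85.5 RPM.
Gear mesh: ratio = 24/16 = 1.5, so the final shaft turns at 85.5 / 1.5 = 57 RPM.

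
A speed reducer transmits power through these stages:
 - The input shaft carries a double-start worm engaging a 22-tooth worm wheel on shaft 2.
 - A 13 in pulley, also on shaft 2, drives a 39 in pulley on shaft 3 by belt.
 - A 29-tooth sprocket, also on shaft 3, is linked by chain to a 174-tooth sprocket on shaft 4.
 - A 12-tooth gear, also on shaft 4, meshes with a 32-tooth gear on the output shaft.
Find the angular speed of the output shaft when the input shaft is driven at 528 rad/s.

1 rad/s

worm 22/2 = 11 → 528/11 = 48 rad/s
belt 39/13 = 3 → 48/3 = 16 rad/s
chain 174/29 = 6 → 16/6 = 2.6667 rad/s
gear mesh 32/12 = 2.6667 → 2.6667/2.6667 = 1 rad/s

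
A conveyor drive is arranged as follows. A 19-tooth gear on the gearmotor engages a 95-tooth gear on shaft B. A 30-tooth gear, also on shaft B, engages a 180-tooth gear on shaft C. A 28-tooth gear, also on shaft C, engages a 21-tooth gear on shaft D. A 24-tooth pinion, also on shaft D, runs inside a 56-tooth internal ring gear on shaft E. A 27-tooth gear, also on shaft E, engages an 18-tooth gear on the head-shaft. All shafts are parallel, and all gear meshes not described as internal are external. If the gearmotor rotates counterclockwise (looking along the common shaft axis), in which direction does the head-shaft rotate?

the gearmotor → shaft B: external mesh, 1 reversal → CW.
shaft B → shaft C: external mesh, 1 reversal → CCW.
shaft C → shaft D: external mesh, 1 reversal → CW.
shaft D → shaft E: internal mesh, same direction → CW.
shaft E → the head-shaft: external mesh, 1 reversal → CCW.
4 reversals in total — an even number — so the head-shaft turns the same way as the gearmotor.

counterclockwise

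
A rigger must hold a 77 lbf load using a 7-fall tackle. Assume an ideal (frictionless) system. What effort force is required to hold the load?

Block-and-tackle MA = number of supporting rope parts = 7.
Effort = load / MA = 77 / 7 = 11 lbf.

11 lbf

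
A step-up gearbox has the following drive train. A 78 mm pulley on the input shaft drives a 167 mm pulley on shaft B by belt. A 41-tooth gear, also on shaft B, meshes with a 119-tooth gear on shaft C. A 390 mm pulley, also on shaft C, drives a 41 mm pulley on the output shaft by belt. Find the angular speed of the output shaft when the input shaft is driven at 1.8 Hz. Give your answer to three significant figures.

the input shaft → shaft B (belt, 167/78): 1.8 ÷ 2.141 = 0.84072 Hz
shaft B → shaft C (gear mesh, 119/41): 0.84072 ÷ 2.9024 = 0.28966 Hz
shaft C → the output shaft (belt, 41/390): 0.28966 ÷ 0.10513 = 2.7553 Hz

2.76 Hz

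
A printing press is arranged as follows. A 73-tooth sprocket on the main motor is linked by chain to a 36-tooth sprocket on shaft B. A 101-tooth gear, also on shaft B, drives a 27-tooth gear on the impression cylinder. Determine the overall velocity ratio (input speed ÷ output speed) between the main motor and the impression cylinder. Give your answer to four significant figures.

Each stage contributes driven/driver: chain 36/73 = 0.49315, gear mesh 27/101 = 0.26733.
Overall: 0.49315 × 0.26733 = 0.13183.

0.1318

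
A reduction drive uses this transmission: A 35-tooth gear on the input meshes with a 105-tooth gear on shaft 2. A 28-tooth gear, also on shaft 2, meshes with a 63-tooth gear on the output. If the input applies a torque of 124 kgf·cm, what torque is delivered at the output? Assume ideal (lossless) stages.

After the gear mesh (105/35): 124 × 3 = 372 kgf·cm
After the gear mesh (63/28): 372 × 2.25 = 837 kgf·cm

837 kgf·cm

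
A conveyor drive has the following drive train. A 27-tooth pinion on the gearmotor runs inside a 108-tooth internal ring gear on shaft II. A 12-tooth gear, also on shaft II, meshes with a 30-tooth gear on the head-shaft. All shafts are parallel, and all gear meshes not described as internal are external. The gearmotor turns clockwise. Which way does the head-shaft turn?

the gearmotor → shaft II: internal mesh, same direction → CW.
shaft II → the head-shaft: external mesh, 1 reversal → CCW.
1 reversal in total — an odd number — so the head-shaft turns opposite to the gearmotor.

counterclockwise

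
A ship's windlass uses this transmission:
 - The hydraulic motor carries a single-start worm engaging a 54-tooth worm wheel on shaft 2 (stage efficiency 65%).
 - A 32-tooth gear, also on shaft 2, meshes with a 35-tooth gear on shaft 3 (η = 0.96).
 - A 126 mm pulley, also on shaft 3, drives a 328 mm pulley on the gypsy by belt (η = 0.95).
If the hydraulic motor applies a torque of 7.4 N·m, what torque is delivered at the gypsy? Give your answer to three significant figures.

After the worm (54/1): 7.4 × 54 × 0.65 = 259.74 N·m
After the gear mesh (35/32): 259.74 × 1.0938 × 0.96 = 272.73 N·m
After the belt (328/126): 272.73 × 2.6032 × 0.95 = 674.46 N·m

674 N·m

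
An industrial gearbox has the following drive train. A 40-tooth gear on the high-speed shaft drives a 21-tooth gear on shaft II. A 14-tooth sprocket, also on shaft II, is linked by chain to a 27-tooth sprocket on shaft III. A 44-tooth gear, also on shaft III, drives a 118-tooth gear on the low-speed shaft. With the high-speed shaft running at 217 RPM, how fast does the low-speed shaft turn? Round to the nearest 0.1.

79.9 RPM

gear mesh 21/40 = 0.525 → 217/0.525 = 413.33 RPM
chain 27/14 = 1.9286 → 413.33/1.9286 = 214.32 RPM
gear mesh 118/44 = 2.6818 → 214.32/2.6818 = 79.916 RPM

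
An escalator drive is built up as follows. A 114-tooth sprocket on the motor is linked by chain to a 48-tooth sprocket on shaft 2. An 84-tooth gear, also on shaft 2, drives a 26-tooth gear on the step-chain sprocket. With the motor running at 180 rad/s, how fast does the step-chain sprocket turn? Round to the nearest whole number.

chain 48/114 = 0.42105 → 180/0.42105 = 427.5 rad/s
gear mesh 26/84 = 0.30952 → 427.5/0.30952 = 1381.2 rad/s

1381 rad/s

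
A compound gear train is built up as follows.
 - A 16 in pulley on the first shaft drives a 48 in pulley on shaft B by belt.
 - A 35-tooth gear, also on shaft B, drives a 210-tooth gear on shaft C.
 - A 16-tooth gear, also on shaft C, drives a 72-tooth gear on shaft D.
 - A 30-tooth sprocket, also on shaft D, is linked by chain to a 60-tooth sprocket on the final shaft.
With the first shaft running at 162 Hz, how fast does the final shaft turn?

belt 48/16 = 3 → 162/3 = 54 Hz
gear mesh 210/35 = 6 → 54/6 = 9 Hz
gear mesh 72/16 = 4.5 → 9/4.5 = 2 Hz
chain 60/30 = 2 → 2/2 = 1 Hz

1 Hz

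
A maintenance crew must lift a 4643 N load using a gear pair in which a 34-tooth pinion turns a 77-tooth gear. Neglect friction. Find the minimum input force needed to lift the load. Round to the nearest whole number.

Gear pair MA = 77/34 = 2.2647.
Effort = load / MA = 4643 / 2.2647 = 2050.2 N.

2050 N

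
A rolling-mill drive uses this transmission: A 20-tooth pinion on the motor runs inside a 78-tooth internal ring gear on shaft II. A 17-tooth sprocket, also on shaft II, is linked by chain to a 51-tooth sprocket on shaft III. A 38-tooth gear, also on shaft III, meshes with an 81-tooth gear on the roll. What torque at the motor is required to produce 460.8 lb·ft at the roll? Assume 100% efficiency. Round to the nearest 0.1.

Overall ratio R = 3.9 × 3 × 2.1316 = 24.939.
Input torque = output torque / R = 460.8 / 24.939 = 18.477 lb·ft.

18.5 lb·ft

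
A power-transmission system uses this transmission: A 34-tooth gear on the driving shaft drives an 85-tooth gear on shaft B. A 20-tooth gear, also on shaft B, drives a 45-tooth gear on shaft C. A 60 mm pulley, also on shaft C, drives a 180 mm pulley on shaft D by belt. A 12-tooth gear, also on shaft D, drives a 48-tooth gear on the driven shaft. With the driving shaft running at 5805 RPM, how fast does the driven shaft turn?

86 RPM

Gear mesh: ratio = 85/34 = 2.5, so shaft B turns at 5805 / 2.5 = 2322 RPM.
Gear mesh: ratio = 45/20 = 2.25, so shaft C turns at 2322 / 2.25 = 1032 RPM.
Belt: ratio = 180/60 = 3, so shaft D turns at 1032 / 3 = 344 RPM.
Gear mesh: ratio = 48/12 = 4, so the driven shaft turns at 344 / 4 = 86 RPM.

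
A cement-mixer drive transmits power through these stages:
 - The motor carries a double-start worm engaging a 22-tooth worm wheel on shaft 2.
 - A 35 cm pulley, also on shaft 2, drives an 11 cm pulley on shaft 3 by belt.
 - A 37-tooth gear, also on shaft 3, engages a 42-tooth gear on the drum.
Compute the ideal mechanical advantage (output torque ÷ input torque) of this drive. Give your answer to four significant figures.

Each stage contributes driven/driver: worm 22/2 = 11, belt 11/35 = 0.31429, gear mesh 42/37 = 1.1351.
Overall: 11 × 0.31429 × 1.1351 = 3.9243.

3.924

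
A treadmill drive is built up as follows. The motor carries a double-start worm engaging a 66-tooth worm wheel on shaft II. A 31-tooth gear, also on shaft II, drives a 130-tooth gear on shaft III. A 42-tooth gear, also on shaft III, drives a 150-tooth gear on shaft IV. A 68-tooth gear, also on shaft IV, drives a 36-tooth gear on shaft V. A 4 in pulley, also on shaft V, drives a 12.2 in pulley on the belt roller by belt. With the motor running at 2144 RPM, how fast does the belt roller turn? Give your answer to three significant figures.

Worm: ratio = 66/2 = 33, so shaft II turns at 2144 / 33 = 64.97 RPM.
Gear mesh: ratio = 130/31 = 4.1935, so shaft III turns at 64.97 / 4.1935 = 15.493 RPM.
Gear mesh: ratio = 150/42 = 3.5714, so shaft IV turns at 15.493 / 3.5714 = 4.338 RPM.
Gear mesh: ratio = 36/68 = 0.52941, so shaft V turns at 4.338 / 0.52941 = 8.194 RPM.
Belt: ratio = 12.2/4 = 3.05, so the belt roller turns at 8.194 / 3.05 = 2.6865 RPM.

2.69 RPM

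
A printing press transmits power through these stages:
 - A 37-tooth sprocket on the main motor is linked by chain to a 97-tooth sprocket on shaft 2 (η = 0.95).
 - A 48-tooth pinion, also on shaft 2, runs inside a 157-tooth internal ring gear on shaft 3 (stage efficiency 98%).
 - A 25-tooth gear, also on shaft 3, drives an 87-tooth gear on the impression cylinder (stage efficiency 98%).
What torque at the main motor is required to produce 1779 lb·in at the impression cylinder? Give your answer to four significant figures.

65.34 lb·in

Overall ratio R = 2.6216 × 3.2708 × 3.48 = 29.841; overall efficiency η = 0.95 × 0.98 × 0.98 = 0.9124.
Input torque = output torque / (R × η) = 1779 / (29.841 × 0.9124) = 65.342 lb·in.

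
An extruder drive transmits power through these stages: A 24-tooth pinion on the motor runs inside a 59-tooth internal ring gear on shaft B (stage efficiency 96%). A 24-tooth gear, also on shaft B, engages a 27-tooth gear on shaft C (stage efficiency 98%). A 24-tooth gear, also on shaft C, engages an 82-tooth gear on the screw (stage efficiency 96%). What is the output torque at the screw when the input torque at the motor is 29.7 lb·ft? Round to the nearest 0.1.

253.5 lb·ft

Internal gear: ratio = 59/24 = 2.4583; torque at shaft B = 29.7 × 2.4583 × 0.96 = 70.092 lb·ft.
Gear mesh: ratio = 27/24 = 1.125; torque at shaft C = 70.092 × 1.125 × 0.98 = 77.276 lb·ft.
Gear mesh: ratio = 82/24 = 3.4167; torque at the screw = 77.276 × 3.4167 × 0.96 = 253.47 lb·ft.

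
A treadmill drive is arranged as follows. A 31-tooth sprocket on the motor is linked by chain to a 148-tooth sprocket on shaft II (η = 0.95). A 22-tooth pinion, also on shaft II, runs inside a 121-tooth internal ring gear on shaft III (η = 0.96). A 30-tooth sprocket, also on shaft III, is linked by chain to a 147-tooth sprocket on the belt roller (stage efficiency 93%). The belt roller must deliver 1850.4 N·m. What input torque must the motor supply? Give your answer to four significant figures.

16.96 N·m

Overall ratio R = 4.7742 × 5.5 × 4.9 = 128.66; overall efficiency η = 0.95 × 0.96 × 0.93 = 0.8482.
Input torque = output torque / (R × η) = 1850.4 / (128.66 × 0.8482) = 16.956 N·m.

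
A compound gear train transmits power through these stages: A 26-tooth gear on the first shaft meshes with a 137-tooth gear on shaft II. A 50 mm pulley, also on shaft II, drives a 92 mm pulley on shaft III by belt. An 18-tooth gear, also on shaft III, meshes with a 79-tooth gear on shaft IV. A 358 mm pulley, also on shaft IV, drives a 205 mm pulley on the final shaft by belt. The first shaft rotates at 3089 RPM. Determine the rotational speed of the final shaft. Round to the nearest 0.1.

the first shaft → shaft II (gear mesh, 137/26): 3089 ÷ 5.2692 = 586.23 RPM
shaft II → shaft III (belt, 92/50): 586.23 ÷ 1.84 = 318.61 RPM
shaft III → shaft IV (gear mesh, 79/18): 318.61 ÷ 4.3889 = 72.594 RPM
shaft IV → the final shaft (belt, 205/358): 72.594 ÷ 0.57263 = 126.77 RPM

126.8 RPM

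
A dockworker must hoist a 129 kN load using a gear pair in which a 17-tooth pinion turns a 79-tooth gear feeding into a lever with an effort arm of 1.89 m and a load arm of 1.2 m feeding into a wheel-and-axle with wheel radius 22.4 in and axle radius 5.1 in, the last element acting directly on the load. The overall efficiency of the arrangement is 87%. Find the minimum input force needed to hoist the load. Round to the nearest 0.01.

Gear pair MA = 79/17 = 4.6471.
Lever MA = effort arm / load arm = 1.89/1.2 = 1.575.
Wheel-and-axle MA = R/r = 22.4/5.1 = 4.3922.
Combined ideal MA = 4.6471 × 1.575 × 4.3922 = 32.147.
Actual MA = 32.147 × 0.87 = 27.968.
Effort = load / actual MA = 129 / 27.968 = 4.6125 kN.

4.61 kN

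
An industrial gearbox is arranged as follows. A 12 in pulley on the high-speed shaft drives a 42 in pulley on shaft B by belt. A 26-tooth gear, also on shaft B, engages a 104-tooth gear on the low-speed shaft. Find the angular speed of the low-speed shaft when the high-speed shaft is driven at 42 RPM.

3 RPM

Belt: ratio = 42/12 = 3.5, so shaft B turns at 42 / 3.5 = 12 RPM.
Gear mesh: ratio = 104/26 = 4, so the low-speed shaft turns at 12 / 4 = 3 RPM.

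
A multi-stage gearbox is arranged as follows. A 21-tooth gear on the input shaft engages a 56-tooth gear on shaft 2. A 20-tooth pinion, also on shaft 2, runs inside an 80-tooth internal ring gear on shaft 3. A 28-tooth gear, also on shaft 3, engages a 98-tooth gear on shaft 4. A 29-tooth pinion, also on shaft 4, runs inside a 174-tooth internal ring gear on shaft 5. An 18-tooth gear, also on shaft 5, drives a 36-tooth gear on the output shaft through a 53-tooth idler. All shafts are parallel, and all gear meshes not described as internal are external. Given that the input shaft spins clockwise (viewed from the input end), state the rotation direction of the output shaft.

clockwise

the input shaft → shaft 2: external mesh, 1 reversal → CCW.
shaft 2 → shaft 3: internal mesh, same direction → CCW.
shaft 3 → shaft 4: external mesh, 1 reversal → CW.
shaft 4 → shaft 5: internal mesh, same direction → CW.
shaft 5 → the output shaft: driver → idler → driven is 2 external meshes, 2 reversals → CW.
4 reversals in total — an even number — so the output shaft turns the same way as the input shaft.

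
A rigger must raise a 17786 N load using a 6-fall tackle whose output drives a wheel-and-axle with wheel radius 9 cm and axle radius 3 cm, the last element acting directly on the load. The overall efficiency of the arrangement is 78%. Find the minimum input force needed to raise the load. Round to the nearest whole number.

1267 N

Block-and-tackle MA = number of supporting rope parts = 6.
Wheel-and-axle MA = R/r = 9/3 = 3.
Combined ideal MA = 6 × 3 = 18.
Actual MA = 18 × 0.78 = 14.04.
Effort = load / actual MA = 17786 / 14.04 = 1266.8 N.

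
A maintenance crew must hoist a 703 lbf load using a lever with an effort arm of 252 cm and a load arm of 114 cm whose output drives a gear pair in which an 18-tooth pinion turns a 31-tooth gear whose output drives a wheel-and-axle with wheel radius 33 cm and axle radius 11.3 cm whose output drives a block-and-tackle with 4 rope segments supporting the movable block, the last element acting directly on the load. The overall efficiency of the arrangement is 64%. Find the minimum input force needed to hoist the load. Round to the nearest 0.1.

Lever MA = effort arm / load arm = 252/114 = 2.2105.
Gear pair MA = 31/18 = 1.7222.
Wheel-and-axle MA = R/r = 33/11.3 = 2.9204.
Block-and-tackle MA = number of supporting rope parts = 4.
Combined ideal MA = 2.2105 × 1.7222 × 2.9204 × 4 = 44.471.
Actual MA = 44.471 × 0.64 = 28.462.
Effort = load / actual MA = 703 / 28.462 = 24.7 lbf.

24.7 lbf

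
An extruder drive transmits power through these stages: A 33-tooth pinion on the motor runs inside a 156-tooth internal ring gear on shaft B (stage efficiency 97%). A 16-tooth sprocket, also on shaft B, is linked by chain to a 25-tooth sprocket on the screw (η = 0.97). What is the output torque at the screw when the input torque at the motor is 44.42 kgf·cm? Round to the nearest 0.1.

internal gear 156/33 = 4.7273 → τ = 44.42·4.7273·0.97 = 203.69 kgf·cm
chain 25/16 = 1.5625 → τ = 203.69·1.5625·0.97 = 308.71 kgf·cm

308.7 kgf·cm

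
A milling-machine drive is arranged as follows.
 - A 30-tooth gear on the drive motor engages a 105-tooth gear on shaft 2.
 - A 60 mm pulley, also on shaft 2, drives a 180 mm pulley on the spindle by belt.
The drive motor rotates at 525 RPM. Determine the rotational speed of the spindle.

Gear mesh: ratio = 105/30 = 3.5, so shaft 2 turns at 525 / 3.5 = 150 RPM.
Belt: ratio = 180/60 = 3, so the spindle turns at 150 / 3 = 50 RPM.

50 RPM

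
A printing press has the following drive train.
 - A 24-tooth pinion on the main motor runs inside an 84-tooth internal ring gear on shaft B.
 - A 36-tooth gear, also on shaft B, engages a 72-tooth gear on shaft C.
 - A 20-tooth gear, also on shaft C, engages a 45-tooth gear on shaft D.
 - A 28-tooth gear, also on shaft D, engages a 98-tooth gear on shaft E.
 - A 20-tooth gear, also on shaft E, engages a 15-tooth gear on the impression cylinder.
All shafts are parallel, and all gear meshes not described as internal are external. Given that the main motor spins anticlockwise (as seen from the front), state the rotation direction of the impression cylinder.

anticlockwise

the main motor → shaft B: internal mesh, same direction → CCW.
shaft B → shaft C: external mesh, 1 reversal → CW.
shaft C → shaft D: external mesh, 1 reversal → CCW.
shaft D → shaft E: external mesh, 1 reversal → CW.
shaft E → the impression cylinder: external mesh, 1 reversal → CCW.
4 reversals in total — an even number — so the impression cylinder turns the same way as the main motor.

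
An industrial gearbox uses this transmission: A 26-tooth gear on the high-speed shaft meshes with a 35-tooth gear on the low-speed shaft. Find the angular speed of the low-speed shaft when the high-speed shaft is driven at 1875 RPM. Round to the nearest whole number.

the high-speed shaft → the low-speed shaft (gear mesh, 35/26): 1875 ÷ 1.3462 = 1392.9 RPM

1393 RPM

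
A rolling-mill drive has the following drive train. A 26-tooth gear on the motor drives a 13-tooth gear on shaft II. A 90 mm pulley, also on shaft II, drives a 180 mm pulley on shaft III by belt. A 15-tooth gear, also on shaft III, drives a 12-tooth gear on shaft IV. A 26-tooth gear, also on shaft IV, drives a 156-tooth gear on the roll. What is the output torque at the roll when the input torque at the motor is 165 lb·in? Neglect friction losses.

Gear mesh: ratio = 13/26 = 0.5; torque at shaft II = 165 × 0.5 = 82.5 lb·in.
Belt: ratio = 180/90 = 2; torque at shaft III = 82.5 × 2 = 165 lb·in.
Gear mesh: ratio = 12/15 = 0.8; torque at shaft IV = 165 × 0.8 = 132 lb·in.
Gear mesh: ratio = 156/26 = 6; torque at the roll = 132 × 6 = 792 lb·in.

792 lb·in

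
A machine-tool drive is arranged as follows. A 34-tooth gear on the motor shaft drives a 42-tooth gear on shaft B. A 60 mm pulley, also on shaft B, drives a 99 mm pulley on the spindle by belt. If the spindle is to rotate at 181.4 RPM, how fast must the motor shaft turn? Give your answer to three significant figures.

370 RPM

Overall ratio R = 1.2353 × 1.65 = 2.0382.
Required input speed = output speed × R = 181.4 × 2.0382 = 369.74 RPM.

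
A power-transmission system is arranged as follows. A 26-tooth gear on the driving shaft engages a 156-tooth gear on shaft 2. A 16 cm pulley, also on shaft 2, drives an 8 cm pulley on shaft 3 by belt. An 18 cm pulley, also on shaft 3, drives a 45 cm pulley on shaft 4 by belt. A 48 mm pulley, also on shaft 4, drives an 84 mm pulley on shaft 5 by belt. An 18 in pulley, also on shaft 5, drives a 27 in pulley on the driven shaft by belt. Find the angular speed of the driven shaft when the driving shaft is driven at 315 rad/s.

16 rad/s

the driving shaft → shaft 2 (gear mesh, 156/26): 315 ÷ 6 = 52.5 rad/s
shaft 2 → shaft 3 (belt, 8/16): 52.5 ÷ 0.5 = 105 rad/s
shaft 3 → shaft 4 (belt, 45/18): 105 ÷ 2.5 = 42 rad/s
shaft 4 → shaft 5 (belt, 84/48): 42 ÷ 1.75 = 24 rad/s
shaft 5 → the driven shaft (belt, 27/18): 24 ÷ 1.5 = 16 rad/s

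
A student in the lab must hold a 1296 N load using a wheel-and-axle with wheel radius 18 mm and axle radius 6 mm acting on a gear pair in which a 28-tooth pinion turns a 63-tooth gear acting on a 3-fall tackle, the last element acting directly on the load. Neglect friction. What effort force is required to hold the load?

64 N

Wheel-and-axle MA = R/r = 18/6 = 3.
Gear pair MA = 63/28 = 2.25.
Block-and-tackle MA = number of supporting rope parts = 3.
Combined ideal MA = 3 × 2.25 × 3 = 20.25.
Effort = load / MA = 1296 / 20.25 = 64 N.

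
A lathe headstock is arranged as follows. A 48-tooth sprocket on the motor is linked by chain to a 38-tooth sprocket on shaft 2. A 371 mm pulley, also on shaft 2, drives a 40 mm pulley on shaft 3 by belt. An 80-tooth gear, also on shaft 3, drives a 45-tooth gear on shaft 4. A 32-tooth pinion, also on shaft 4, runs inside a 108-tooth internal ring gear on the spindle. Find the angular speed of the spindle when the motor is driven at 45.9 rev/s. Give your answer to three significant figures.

Chain: ratio = 38/48 = 0.79167, so shaft 2 turns at 45.9 / 0.79167 = 57.979 rev/s.
Belt: ratio = 40/371 = 0.10782, so shaft 3 turns at 57.979 / 0.10782 = 537.75 rev/s.
Gear mesh: ratio = 45/80 = 0.5625, so shaft 4 turns at 537.75 / 0.5625 = 956.01 rev/s.
Internal gear: ratio = 108/32 = 3.375, so the spindle turns at 956.01 / 3.375 = 283.26 rev/s.

283 rev/s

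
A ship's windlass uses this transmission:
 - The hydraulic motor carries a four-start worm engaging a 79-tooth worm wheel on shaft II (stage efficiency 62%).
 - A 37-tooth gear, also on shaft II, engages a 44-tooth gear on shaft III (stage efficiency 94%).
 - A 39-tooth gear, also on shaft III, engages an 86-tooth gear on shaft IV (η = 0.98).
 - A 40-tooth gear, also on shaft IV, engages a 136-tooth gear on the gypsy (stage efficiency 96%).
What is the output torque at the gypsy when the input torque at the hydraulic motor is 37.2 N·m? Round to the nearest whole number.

After the worm (79/4): 37.2 × 19.75 × 0.62 = 455.51 N·m
After the gear mesh (44/37): 455.51 × 1.1892 × 0.94 = 509.19 N·m
After the gear mesh (86/39): 509.19 × 2.2051 × 0.98 = 1100.4 N·m
After the gear mesh (136/40): 1100.4 × 3.4 × 0.96 = 3591.6 N·m

3592 N·m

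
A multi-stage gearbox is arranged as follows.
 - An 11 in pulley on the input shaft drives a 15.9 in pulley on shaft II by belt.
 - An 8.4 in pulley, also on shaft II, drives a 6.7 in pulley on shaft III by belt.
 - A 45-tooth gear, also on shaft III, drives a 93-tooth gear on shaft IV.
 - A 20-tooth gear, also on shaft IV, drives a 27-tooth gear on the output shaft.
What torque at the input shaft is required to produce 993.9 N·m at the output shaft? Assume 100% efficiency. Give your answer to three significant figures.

309 N·m

Overall ratio R = 1.4455 × 0.79762 × 2.0667 × 1.35 = 3.2167.
Input torque = output torque / R = 993.9 / 3.2167 = 308.99 N·m.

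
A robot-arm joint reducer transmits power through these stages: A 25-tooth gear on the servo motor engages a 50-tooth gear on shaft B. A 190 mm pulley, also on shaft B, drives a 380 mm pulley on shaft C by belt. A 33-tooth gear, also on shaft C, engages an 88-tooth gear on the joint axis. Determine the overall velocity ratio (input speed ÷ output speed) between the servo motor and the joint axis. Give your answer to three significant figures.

10.7

Each stage contributes driven/driver: gear mesh 50/25 = 2, belt 380/190 = 2, gear mesh 88/33 = 2.6667.
Overall: 2 × 2 × 2.6667 = 10.667.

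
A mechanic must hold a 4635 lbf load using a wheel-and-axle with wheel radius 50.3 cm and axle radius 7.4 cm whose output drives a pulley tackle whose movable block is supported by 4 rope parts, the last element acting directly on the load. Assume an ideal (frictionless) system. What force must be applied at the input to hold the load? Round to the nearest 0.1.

170.5 lbf

Wheel-and-axle MA = R/r = 50.3/7.4 = 6.7973.
Block-and-tackle MA = number of supporting rope parts = 4.
Combined ideal MA = 6.7973 × 4 = 27.189.
Effort = load / MA = 4635 / 27.189 = 170.47 lbf.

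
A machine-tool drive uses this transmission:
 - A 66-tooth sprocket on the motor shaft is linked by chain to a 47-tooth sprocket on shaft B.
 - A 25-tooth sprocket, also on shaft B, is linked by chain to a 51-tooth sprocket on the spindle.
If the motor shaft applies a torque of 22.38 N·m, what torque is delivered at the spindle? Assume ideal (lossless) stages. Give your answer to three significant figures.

chain 47/66 = 0.71212 → τ = 22.38·0.71212 = 15.937 N·m
chain 51/25 = 2.04 → τ = 15.937·2.04 = 32.512 N·m

32.5 N·m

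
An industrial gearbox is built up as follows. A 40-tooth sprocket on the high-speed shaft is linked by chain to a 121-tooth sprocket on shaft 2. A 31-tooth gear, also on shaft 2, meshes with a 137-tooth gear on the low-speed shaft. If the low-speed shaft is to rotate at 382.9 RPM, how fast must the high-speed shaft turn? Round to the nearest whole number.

5119 RPM

Overall ratio R = 3.025 × 4.4194 = 13.369.
Required input speed = output speed × R = 382.9 × 13.369 = 5118.8 RPM.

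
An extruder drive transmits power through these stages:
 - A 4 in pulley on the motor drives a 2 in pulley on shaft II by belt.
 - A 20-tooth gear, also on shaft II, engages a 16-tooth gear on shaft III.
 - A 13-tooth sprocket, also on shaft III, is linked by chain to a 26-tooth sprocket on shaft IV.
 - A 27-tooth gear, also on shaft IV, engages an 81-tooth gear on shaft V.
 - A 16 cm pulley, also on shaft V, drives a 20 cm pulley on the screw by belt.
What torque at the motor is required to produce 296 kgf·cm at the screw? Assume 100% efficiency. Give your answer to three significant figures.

Overall ratio R = 0.5 × 0.8 × 2 × 3 × 1.25 = 3.
Input torque = output torque / R = 296 / 3 = 98.667 kgf·cm.

98.7 kgf·cm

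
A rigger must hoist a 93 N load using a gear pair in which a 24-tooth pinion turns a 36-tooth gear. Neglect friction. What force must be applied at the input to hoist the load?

62 N

Gear pair MA = 36/24 = 1.5.
Effort = load / MA = 93 / 1.5 = 62 N.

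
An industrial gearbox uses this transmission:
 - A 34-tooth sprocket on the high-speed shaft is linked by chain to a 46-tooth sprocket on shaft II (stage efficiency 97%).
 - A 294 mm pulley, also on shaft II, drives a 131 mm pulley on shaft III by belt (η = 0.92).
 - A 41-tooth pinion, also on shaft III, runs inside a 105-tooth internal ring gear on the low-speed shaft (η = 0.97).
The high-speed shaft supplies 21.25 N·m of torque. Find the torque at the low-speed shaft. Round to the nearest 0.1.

28.4 N·m

chain 46/34 = 1.3529 → τ = 21.25·1.3529·0.97 = 27.887 N·m
belt 131/294 = 0.44558 → τ = 27.887·0.44558·0.92 = 11.432 N·m
internal gear 105/41 = 2.561 → τ = 11.432·2.561·0.97 = 28.399 N·m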